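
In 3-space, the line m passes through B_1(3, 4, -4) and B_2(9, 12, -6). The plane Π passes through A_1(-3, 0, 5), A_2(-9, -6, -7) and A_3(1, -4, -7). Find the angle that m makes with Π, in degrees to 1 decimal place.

42.9

A direction vector for m is B_2 − B_1 = (6, 8, -2).
A_1A_2 = (-6, -6, -12), A_1A_3 = (4, -4, -12); a normal to Π is A_1A_2 × A_1A_3 = (24, -120, 48).
Using A_1: Π has equation 24x - 120y + 48z = 168.
sin θ = |n·v| / (|n||v|) = |-912| / (√17280 · √104) = 0.68031.
θ ≈ 42.9°.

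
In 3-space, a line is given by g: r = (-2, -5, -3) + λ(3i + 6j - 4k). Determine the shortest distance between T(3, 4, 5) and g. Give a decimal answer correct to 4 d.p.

Taking (-2, -5, -3) on g with direction v = (3, 6, -4): w = T − (-2, -5, -3) = (5, 9, 8), and w × v = (-84, 44, 3).
Distance = |w × v| / |v| = √9001 / √61 ≈ 12.1473.

12.1473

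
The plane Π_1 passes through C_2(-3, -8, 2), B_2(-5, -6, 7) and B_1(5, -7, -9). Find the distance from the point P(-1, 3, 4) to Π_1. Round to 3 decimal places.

2.910

C_2B_2 = (-2, 2, 5), C_2B_1 = (8, 1, -11); a normal to Π_1 is C_2B_2 × C_2B_1 = (-27, 18, -18).
Using C_2: Π_1 has equation -27x + 18y - 18z = -99.
n·P − d = (-27)·(-1) + (18)·(3) + (-18)·(4) − (-99) = 108; |n| = √1377.
Distance = |108| / √1377 = 108/√1377 ≈ 2.910.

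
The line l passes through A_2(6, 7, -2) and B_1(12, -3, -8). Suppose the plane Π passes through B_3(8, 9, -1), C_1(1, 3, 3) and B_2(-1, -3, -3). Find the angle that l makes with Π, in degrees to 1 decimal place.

38.3

A direction vector for l is B_1 − A_2 = (6, -10, -6).
B_3C_1 = (-7, -6, 4), B_3B_2 = (-9, -12, -2); a normal to Π is B_3C_1 × B_3B_2 = (60, -50, 30).
Using B_3: Π has equation 60x - 50y + 30z = 0.
sin θ = |n·v| / (|n||v|) = |680| / (√7000 · √172) = 0.61972.
θ ≈ 38.3°.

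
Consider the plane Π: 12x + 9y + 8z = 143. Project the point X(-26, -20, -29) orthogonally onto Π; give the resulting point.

(10, 7, -5)

Foot = X − λn with λ = (n·X − d)/|n|² = (-724 − 143)/289 = -3.
Foot = (-26, -20, -29) − (-3)·(12, 9, 8) = (10, 7, -5).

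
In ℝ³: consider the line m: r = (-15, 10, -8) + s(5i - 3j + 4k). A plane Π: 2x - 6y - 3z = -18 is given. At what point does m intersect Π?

(0, 1, 4)

Substitute r = (-15, 10, -8) + t(5, -3, 4) into the plane: -66 + 16t = -18, so t = 3.
Intersection: (-15, 10, -8) + 3·(5, -3, 4) = (0, 1, 4).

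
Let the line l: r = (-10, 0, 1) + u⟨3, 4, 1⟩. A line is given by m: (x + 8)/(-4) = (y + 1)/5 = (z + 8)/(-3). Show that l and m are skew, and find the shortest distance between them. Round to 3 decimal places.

m has direction (-4, 5, -3) through (-8, -1, -8).
Common perpendicular direction n = (3, 4, 1) × (-4, 5, -3) = (-17, 5, 31).
With w = (-8, -1, -8) − (-10, 0, 1) = (2, -1, -9), w · n = -318.
Since n ≠ 0 the lines are not parallel, and w · n = -318 ≠ 0 so they do not intersect; hence they are skew.
Distance = |w · n| / |n| = |-318| / √1275 ≈ 8.906.

8.906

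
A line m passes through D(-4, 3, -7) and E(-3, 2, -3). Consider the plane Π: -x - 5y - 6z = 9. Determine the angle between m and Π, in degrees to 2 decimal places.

36.78

A direction vector for m is E − D = (1, -1, 4).
sin θ = |n·v| / (|n||v|) = |-20| / (√62 · √18) = 0.59868.
θ ≈ 36.78°.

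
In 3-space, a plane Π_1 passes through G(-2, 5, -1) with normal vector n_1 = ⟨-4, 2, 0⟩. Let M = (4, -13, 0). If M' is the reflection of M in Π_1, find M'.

Π_1: n_1·r = n_1·G gives -4x + 2y = 18.
λ = (n·M − d)/|n|² = (-42 − 18)/20 = -3.
Reflection = M − 2λn = (4, -13, 0) − (-6)·(-4, 2, 0) = (-20, -1, 0).

(-20, -1, 0)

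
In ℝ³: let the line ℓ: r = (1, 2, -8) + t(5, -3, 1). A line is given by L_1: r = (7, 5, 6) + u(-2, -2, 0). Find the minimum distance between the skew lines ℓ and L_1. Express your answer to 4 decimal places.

13.4170

Common perpendicular direction n = (5, -3, 1) × (-2, -2, 0) = (2, -2, -16).
With w = (7, 5, 6) − (1, 2, -8) = (6, 3, 14), w · n = -218.
Distance = |w · n| / |n| = |-218| / √264 ≈ 13.4170.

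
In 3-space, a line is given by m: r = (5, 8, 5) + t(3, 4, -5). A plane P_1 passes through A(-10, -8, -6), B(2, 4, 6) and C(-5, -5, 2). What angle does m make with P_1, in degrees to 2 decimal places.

AB = (12, 12, 12), AC = (5, 3, 8); a normal to P_1 is AB × AC = (60, -36, -24).
Using A: P_1 has equation 60x - 36y - 24z = -168.
sin θ = |n·v| / (|n||v|) = |156| / (√5472 · √50) = 0.29824.
θ ≈ 17.35°.

17.35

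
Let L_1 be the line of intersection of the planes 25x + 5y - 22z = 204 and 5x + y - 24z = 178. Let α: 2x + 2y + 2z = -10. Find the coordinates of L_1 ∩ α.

(2, 0, -7)

Direction of L_1: (25, 5, -22) × (5, 1, -24) = (-98, 490, 0).
A point on L_1: solving the two plane equations with x = -2 gives (-2, 20, -7).
Substitute r = (-2, 20, -7) + t(-98, 490, 0) into the plane: 22 + 784t = -10, so t = -2/49.
Intersection: (-2, 20, -7) + (-2/49)·(-98, 490, 0) = (2, 0, -7).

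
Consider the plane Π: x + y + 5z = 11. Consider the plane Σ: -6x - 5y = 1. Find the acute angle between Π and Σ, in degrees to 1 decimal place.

cos θ = |n₁·n₂| / (|n₁||n₂|) = |-11| / (√27 · √61).
θ = arccos(0.27105) ≈ 74.3°.

74.3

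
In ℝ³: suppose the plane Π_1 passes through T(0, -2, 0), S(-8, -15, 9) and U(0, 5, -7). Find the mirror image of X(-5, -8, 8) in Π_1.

(-3, -12, 4)

TS = (-8, -13, 9), TU = (0, 7, -7); a normal to Π_1 is TS × TU = (28, -56, -56).
Using T: Π_1 has equation 28x - 56y - 56z = 112.
λ = (n·X − d)/|n|² = (-140 − 112)/7056 = -1/28.
Reflection = X − 2λn = (-5, -8, 8) − (-1/14)·(28, -56, -56) = (-3, -12, 4).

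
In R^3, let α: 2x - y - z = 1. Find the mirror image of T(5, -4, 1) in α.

(-3, 0, 5)

λ = (n·T − d)/|n|² = (13 − 1)/6 = 2.
Reflection = T − 2λn = (5, -4, 1) − 4·(2, -1, -1) = (-3, 0, 5).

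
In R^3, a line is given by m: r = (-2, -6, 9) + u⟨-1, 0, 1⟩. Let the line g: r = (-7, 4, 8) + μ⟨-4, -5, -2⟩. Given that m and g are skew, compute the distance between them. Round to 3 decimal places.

Common perpendicular direction n = (-1, 0, 1) × (-4, -5, -2) = (5, -6, 5).
With w = (-7, 4, 8) − (-2, -6, 9) = (-5, 10, -1), w · n = -90.
Distance = |w · n| / |n| = |-90| / √86 ≈ 9.705.

9.705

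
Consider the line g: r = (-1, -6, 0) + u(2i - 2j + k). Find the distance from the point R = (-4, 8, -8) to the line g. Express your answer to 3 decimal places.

8.544

Taking (-1, -6, 0) on g with direction v = (2, -2, 1): w = R − (-1, -6, 0) = (-3, 14, -8), and w × v = (-2, -13, -22).
Distance = |w × v| / |v| = √657 / √9 ≈ 8.544.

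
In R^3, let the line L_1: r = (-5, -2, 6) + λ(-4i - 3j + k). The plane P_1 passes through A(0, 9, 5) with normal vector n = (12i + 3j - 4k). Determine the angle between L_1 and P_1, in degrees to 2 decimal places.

P_1: n·r = n·A gives 12x + 3y - 4z = 7.
sin θ = |n·v| / (|n||v|) = |-61| / (√169 · √26) = 0.92024.
θ ≈ 66.96°.

66.96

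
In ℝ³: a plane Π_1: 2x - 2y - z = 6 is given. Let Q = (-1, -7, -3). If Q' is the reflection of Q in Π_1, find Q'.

λ = (n·Q − d)/|n|² = (15 − 6)/9 = 1.
Reflection = Q − 2λn = (-1, -7, -3) − 2·(2, -2, -1) = (-5, -3, -1).

(-5, -3, -1)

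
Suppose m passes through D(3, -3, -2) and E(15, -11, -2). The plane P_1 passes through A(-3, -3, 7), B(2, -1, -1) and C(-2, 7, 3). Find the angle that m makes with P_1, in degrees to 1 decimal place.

A direction vector for m is E − D = (12, -8, 0).
AB = (5, 2, -8), AC = (1, 10, -4); a normal to P_1 is AB × AC = (72, 12, 48).
Using A: P_1 has equation 72x + 12y + 48z = 84.
sin θ = |n·v| / (|n||v|) = |768| / (√7632 · √208) = 0.60955.
θ ≈ 37.6°.

37.6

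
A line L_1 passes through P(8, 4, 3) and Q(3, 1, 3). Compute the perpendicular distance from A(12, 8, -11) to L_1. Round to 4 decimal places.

A direction vector for L_1 is Q − P = (-5, -3, 0).
Taking (8, 4, 3) on L_1 with direction v = (-5, -3, 0): w = A − (8, 4, 3) = (4, 4, -14), and w × v = (-42, 70, 8).
Distance = |w × v| / |v| = √6728 / √34 ≈ 14.0671.

14.0671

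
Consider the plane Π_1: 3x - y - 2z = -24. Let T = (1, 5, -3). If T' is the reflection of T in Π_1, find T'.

λ = (n·T − d)/|n|² = (4 − (-24))/14 = 2.
Reflection = T − 2λn = (1, 5, -3) − 4·(3, -1, -2) = (-11, 9, 5).

(-11, 9, 5)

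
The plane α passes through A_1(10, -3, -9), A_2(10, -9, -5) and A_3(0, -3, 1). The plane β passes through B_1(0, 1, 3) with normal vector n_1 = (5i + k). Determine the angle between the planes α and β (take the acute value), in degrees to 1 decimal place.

41.2

A_1A_2 = (0, -6, 4), A_1A_3 = (-10, 0, 10); a normal to α is A_1A_2 × A_1A_3 = (-60, -40, -60).
Using A_1: α has equation -60x - 40y - 60z = 60.
β: n_1·r = n_1·B_1 gives 5x + z = 3.
cos θ = |n₁·n₂| / (|n₁||n₂|) = |-360| / (√8800 · √26).
θ = arccos(0.75262) ≈ 41.2°.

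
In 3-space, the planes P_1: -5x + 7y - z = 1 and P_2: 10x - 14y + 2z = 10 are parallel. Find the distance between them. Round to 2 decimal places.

Rescale P_2 by 1/(-2): -5x + 7y - z = -5. Then distance = |1 − (-5)| / √75 ≈ 0.69.

0.69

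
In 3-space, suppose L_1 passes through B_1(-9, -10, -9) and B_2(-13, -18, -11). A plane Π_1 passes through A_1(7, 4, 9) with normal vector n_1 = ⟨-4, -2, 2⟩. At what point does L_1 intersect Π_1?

A direction vector for L_1 is B_2 − B_1 = (-4, -8, -2).
Π_1: n_1·r = n_1·A_1 gives -4x - 2y + 2z = -18.
Substitute r = (-9, -10, -9) + t(-4, -8, -2) into the plane: 38 + 28t = -18, so t = -2.
Intersection: (-9, -10, -9) + (-2)·(-4, -8, -2) = (-1, 6, -5).

(-1, 6, -5)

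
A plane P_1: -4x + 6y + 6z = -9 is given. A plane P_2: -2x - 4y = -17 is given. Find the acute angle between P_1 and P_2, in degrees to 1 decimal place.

cos θ = |n₁·n₂| / (|n₁||n₂|) = |-16| / (√88 · √20).
θ = arccos(0.38139) ≈ 67.6°.

67.6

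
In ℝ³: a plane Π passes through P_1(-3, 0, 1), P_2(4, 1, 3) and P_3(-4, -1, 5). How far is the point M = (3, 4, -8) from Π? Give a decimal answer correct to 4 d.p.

P_1P_2 = (7, 1, 2), P_1P_3 = (-1, -1, 4); a normal to Π is P_1P_2 × P_1P_3 = (6, -30, -6).
Using P_1: Π has equation 6x - 30y - 6z = -24.
n·M − d = (6)·(3) + (-30)·(4) + (-6)·(-8) − (-24) = -30; |n| = √972.
Distance = |-30| / √972 = 30/√972 ≈ 0.9623.

0.9623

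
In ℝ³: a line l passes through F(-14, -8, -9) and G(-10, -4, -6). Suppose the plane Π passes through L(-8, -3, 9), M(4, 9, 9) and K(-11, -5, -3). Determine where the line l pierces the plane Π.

A direction vector for l is G − F = (4, 4, 3).
LM = (12, 12, 0), LK = (-3, -2, -12); a normal to Π is LM × LK = (-144, 144, 12).
Using L: Π has equation -144x + 144y + 12z = 828.
Substitute r = (-14, -8, -9) + t(4, 4, 3) into the plane: 756 + 36t = 828, so t = 2.
Intersection: (-14, -8, -9) + 2·(4, 4, 3) = (-6, 0, -3).

(-6, 0, -3)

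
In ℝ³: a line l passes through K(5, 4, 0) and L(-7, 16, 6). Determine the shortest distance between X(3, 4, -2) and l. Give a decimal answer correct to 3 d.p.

2.749

A direction vector for l is L − K = (-12, 12, 6).
Taking (5, 4, 0) on l with direction v = (-12, 12, 6): w = X − (5, 4, 0) = (-2, 0, -2), and w × v = (24, 36, -24).
Distance = |w × v| / |v| = √2448 / √324 ≈ 2.749.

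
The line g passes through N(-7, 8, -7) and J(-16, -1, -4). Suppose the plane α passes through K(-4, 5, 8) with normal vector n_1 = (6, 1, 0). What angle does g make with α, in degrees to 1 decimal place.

A direction vector for g is J − N = (-9, -9, 3).
α: n_1·r = n_1·K gives 6x + y = -19.
sin θ = |n·v| / (|n||v|) = |-63| / (√37 · √171) = 0.79203.
θ ≈ 52.4°.

52.4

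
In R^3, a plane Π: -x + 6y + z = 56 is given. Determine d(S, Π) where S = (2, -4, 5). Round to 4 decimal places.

12.4910

n·S − d = (-1)·(2) + (6)·(-4) + (1)·(5) − 56 = -77; |n| = √38.
Distance = |-77| / √38 = 77/√38 ≈ 12.4910.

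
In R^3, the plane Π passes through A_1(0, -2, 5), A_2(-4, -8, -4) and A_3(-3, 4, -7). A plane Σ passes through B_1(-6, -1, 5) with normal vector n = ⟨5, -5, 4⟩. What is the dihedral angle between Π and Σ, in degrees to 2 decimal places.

A_1A_2 = (-4, -6, -9), A_1A_3 = (-3, 6, -12); a normal to Π is A_1A_2 × A_1A_3 = (126, -21, -42).
Using A_1: Π has equation 126x - 21y - 42z = -168.
Σ: n·r = n·B_1 gives 5x - 5y + 4z = -5.
cos θ = |n₁·n₂| / (|n₁||n₂|) = |567| / (√18081 · √66).
θ = arccos(0.51904) ≈ 58.73°.

58.73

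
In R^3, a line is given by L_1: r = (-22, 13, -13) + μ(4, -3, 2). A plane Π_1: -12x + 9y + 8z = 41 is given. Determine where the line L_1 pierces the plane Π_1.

Substitute r = (-22, 13, -13) + t(4, -3, 2) into the plane: 277 + (-59)t = 41, so t = 4.
Intersection: (-22, 13, -13) + 4·(4, -3, 2) = (-6, 1, -5).

(-6, 1, -5)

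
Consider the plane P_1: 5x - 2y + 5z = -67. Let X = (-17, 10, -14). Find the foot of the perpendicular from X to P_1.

Foot = X − λn with λ = (n·X − d)/|n|² = (-175 − (-67))/54 = -2.
Foot = (-17, 10, -14) − (-2)·(5, -2, 5) = (-7, 6, -4).

(-7, 6, -4)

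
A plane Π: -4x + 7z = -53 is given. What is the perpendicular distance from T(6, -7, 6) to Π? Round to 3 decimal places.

8.806

n·T − d = (-4)·(6) + (0)·(-7) + (7)·(6) − (-53) = 71; |n| = √65.
Distance = |71| / √65 = 71/√65 ≈ 8.806.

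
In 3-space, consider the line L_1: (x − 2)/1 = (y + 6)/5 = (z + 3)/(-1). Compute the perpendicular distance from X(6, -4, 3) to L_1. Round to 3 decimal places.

L_1 has direction (1, 5, -1) through (2, -6, -3).
Taking (2, -6, -3) on L_1 with direction v = (1, 5, -1): w = X − (2, -6, -3) = (4, 2, 6), and w × v = (-32, 10, 18).
Distance = |w × v| / |v| = √1448 / √27 ≈ 7.323.

7.323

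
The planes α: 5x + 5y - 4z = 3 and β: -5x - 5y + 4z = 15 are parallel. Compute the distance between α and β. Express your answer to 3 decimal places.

2.216

Rescale β by 1/(-1): 5x + 5y - 4z = -15. Then distance = |3 − (-15)| / √66 ≈ 2.216.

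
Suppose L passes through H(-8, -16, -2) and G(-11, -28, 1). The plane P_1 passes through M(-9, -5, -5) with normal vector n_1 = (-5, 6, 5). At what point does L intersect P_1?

A direction vector for L is G − H = (-3, -12, 3).
P_1: n_1·r = n_1·M gives -5x + 6y + 5z = -10.
Substitute r = (-8, -16, -2) + t(-3, -12, 3) into the plane: -66 + (-42)t = -10, so t = -4/3.
Intersection: (-8, -16, -2) + (-4/3)·(-3, -12, 3) = (-4, 0, -6).

(-4, 0, -6)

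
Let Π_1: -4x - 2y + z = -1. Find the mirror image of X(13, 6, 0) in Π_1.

(-11, -6, 6)

λ = (n·X − d)/|n|² = (-64 − (-1))/21 = -3.
Reflection = X − 2λn = (13, 6, 0) − (-6)·(-4, -2, 1) = (-11, -6, 6).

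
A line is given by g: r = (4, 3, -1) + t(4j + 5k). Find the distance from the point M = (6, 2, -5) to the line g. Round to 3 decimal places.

Taking (4, 3, -1) on g with direction v = (0, 4, 5): w = M − (4, 3, -1) = (2, -1, -4), and w × v = (11, -10, 8).
Distance = |w × v| / |v| = √285 / √41 ≈ 2.637.

2.637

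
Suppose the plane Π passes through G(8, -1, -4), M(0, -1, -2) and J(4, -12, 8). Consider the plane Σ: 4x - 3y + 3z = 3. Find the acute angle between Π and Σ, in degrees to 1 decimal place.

83.1

GM = (-8, 0, 2), GJ = (-4, -11, 12); a normal to Π is GM × GJ = (22, 88, 88).
Using G: Π has equation 22x + 88y + 88z = -264.
cos θ = |n₁·n₂| / (|n₁||n₂|) = |88| / (√15972 · √34).
θ = arccos(0.11942) ≈ 83.1°.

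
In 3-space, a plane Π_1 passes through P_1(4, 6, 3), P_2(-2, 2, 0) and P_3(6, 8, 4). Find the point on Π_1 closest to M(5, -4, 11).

P_1P_2 = (-6, -4, -3), P_1P_3 = (2, 2, 1); a normal to Π_1 is P_1P_2 × P_1P_3 = (2, 0, -4).
Using P_1: Π_1 has equation 2x - 4z = -4.
Foot = M − λn with λ = (n·M − d)/|n|² = (-34 − (-4))/20 = -3/2.
Foot = (5, -4, 11) − (-3/2)·(2, 0, -4) = (8, -4, 5).

(8, -4, 5)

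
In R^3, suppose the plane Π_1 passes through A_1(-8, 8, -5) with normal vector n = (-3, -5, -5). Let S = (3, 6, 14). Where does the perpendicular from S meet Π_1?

Π_1: n·r = n·A_1 gives -3x - 5y - 5z = 9.
Foot = S − λn with λ = (n·S − d)/|n|² = (-109 − 9)/59 = -2.
Foot = (3, 6, 14) − (-2)·(-3, -5, -5) = (-3, -4, 4).

(-3, -4, 4)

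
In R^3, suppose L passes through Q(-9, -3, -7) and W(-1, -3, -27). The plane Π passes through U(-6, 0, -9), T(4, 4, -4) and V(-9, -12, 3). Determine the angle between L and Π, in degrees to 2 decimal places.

43.53

A direction vector for L is W − Q = (8, 0, -20).
UT = (10, 4, 5), UV = (-3, -12, 12); a normal to Π is UT × UV = (108, -135, -108).
Using U: Π has equation 108x - 135y - 108z = 324.
sin θ = |n·v| / (|n||v|) = |3024| / (√41553 · √464) = 0.68869.
θ ≈ 43.53°.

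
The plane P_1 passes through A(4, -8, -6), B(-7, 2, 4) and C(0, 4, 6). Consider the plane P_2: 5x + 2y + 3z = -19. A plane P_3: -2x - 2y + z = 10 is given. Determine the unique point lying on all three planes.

(-3, -2, 0)

AB = (-11, 10, 10), AC = (-4, 12, 12); a normal to P_1 is AB × AC = (0, 92, -92).
Using A: P_1 has equation 92y - 92z = -184.
Solving the 3×3 linear system 92y - 92z = -184, 5x + 2y + 3z = -19, -2x - 2y + z = 10 (e.g. by elimination or Cramer's rule, determinant = -460) gives (-3, -2, 0).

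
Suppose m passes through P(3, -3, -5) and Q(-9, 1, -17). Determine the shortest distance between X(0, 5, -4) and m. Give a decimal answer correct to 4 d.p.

7.9802

A direction vector for m is Q − P = (-12, 4, -12).
Taking (3, -3, -5) on m with direction v = (-12, 4, -12): w = X − (3, -3, -5) = (-3, 8, 1), and w × v = (-100, -48, 84).
Distance = |w × v| / |v| = √19360 / √304 ≈ 7.9802.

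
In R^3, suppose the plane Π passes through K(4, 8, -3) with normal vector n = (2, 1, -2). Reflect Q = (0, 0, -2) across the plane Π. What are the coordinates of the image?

Π: n·r = n·K gives 2x + y - 2z = 22.
λ = (n·Q − d)/|n|² = (4 − 22)/9 = -2.
Reflection = Q − 2λn = (0, 0, -2) − (-4)·(2, 1, -2) = (8, 4, -10).

(8, 4, -10)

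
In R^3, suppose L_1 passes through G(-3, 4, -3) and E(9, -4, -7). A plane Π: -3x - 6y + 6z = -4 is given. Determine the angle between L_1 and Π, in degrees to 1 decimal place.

5.1

A direction vector for L_1 is E − G = (12, -8, -4).
sin θ = |n·v| / (|n||v|) = |-12| / (√81 · √224) = 0.08909.
θ ≈ 5.1°.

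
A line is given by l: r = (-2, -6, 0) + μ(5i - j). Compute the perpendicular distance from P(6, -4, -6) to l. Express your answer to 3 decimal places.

Taking (-2, -6, 0) on l with direction v = (5, -1, 0): w = P − (-2, -6, 0) = (8, 2, -6), and w × v = (-6, -30, -18).
Distance = |w × v| / |v| = √1260 / √26 ≈ 6.961.

6.961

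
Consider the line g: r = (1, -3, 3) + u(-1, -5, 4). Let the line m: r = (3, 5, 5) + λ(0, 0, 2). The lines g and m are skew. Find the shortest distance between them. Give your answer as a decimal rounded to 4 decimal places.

0.3922

Common perpendicular direction n = (-1, -5, 4) × (0, 0, 2) = (-10, 2, 0).
With w = (3, 5, 5) − (1, -3, 3) = (2, 8, 2), w · n = -4.
Distance = |w · n| / |n| = |-4| / √104 ≈ 0.3922.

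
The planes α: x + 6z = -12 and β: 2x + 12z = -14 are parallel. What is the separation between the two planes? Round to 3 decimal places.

0.822

Rescale β by 1/2: x + 6z = -7. Then distance = |-12 − (-7)| / √37 ≈ 0.822.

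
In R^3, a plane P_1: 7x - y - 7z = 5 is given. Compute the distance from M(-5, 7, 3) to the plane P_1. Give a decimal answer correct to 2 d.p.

n·M − d = (7)·(-5) + (-1)·(7) + (-7)·(3) − 5 = -68; |n| = √99.
Distance = |-68| / √99 = 68/√99 ≈ 6.83.

6.83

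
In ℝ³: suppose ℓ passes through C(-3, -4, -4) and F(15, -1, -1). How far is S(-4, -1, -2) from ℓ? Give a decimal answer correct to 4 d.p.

3.7381

A direction vector for ℓ is F − C = (18, 3, 3).
Taking (-3, -4, -4) on ℓ with direction v = (18, 3, 3): w = S − (-3, -4, -4) = (-1, 3, 2), and w × v = (3, 39, -57).
Distance = |w × v| / |v| = √4779 / √342 ≈ 3.7381.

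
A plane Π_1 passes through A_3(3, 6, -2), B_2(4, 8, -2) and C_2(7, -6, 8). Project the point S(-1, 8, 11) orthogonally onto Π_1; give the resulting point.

A_3B_2 = (1, 2, 0), A_3C_2 = (4, -12, 10); a normal to Π_1 is A_3B_2 × A_3C_2 = (20, -10, -20).
Using A_3: Π_1 has equation 20x - 10y - 20z = 40.
Foot = S − λn with λ = (n·S − d)/|n|² = (-320 − 40)/900 = -2/5.
Foot = (-1, 8, 11) − (-2/5)·(20, -10, -20) = (7, 4, 3).

(7, 4, 3)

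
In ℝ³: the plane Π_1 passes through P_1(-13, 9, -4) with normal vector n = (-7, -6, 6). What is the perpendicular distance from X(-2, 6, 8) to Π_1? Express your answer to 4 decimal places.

1.1818

Π_1: n·r = n·P_1 gives -7x - 6y + 6z = 13.
n·X − d = (-7)·(-2) + (-6)·(6) + (6)·(8) − 13 = 13; |n| = √121.
Distance = |13| / √121 = 13/√121 ≈ 1.1818.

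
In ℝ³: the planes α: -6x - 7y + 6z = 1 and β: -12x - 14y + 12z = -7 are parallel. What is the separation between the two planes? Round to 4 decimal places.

Rescale β by 1/2: -6x - 7y + 6z = -7/2. Then distance = |1 − (-7/2)| / √121 ≈ 0.4091.

0.4091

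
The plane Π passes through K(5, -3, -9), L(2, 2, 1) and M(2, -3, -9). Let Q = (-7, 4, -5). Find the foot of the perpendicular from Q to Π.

(-7, 0, -3)

KL = (-3, 5, 10), KM = (-3, 0, 0); a normal to Π is KL × KM = (0, -30, 15).
Using K: Π has equation -30y + 15z = -45.
Foot = Q − λn with λ = (n·Q − d)/|n|² = (-195 − (-45))/1125 = -2/15.
Foot = (-7, 4, -5) − (-2/15)·(0, -30, 15) = (-7, 0, -3).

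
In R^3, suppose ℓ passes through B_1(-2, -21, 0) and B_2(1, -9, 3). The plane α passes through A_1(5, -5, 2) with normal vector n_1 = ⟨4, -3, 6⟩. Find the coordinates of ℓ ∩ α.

A direction vector for ℓ is B_2 − B_1 = (3, 12, 3).
α: n_1·r = n_1·A_1 gives 4x - 3y + 6z = 47.
Substitute r = (-2, -21, 0) + t(3, 12, 3) into the plane: 55 + (-6)t = 47, so t = 4/3.
Intersection: (-2, -21, 0) + (4/3)·(3, 12, 3) = (2, -5, 4).

(2, -5, 4)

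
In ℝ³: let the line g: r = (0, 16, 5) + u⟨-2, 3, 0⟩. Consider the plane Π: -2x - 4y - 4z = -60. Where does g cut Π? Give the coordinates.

Substitute r = (0, 16, 5) + t(-2, 3, 0) into the plane: -84 + (-8)t = -60, so t = -3.
Intersection: (0, 16, 5) + (-3)·(-2, 3, 0) = (6, 7, 5).

(6, 7, 5)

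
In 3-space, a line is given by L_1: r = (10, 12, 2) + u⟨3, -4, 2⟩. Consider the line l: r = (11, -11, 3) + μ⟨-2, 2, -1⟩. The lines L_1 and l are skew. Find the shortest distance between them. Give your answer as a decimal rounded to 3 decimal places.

Common perpendicular direction n = (3, -4, 2) × (-2, 2, -1) = (0, -1, -2).
With w = (11, -11, 3) − (10, 12, 2) = (1, -23, 1), w · n = 21.
Distance = |w · n| / |n| = |21| / √5 ≈ 9.391.

9.391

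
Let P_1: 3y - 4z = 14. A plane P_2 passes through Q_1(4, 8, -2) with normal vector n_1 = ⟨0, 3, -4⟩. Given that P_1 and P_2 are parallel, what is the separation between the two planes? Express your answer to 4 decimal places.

P_2: n_1·r = n_1·Q_1 gives 3y - 4z = 32.
Same normal n = (0, 3, -4) with |n| = √25; distance = |14 − 32| / |n| = 18/√25 ≈ 3.6000.

3.6000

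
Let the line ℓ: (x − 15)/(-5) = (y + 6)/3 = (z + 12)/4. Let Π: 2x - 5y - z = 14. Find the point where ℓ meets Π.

ℓ has direction (-5, 3, 4) through (15, -6, -12).
Substitute r = (15, -6, -12) + t(-5, 3, 4) into the plane: 72 + (-29)t = 14, so t = 2.
Intersection: (15, -6, -12) + 2·(-5, 3, 4) = (5, 0, -4).

(5, 0, -4)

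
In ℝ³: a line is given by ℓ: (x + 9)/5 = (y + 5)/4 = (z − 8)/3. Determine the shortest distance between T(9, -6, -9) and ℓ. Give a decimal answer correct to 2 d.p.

24.28

ℓ has direction (5, 4, 3) through (-9, -5, 8).
Taking (-9, -5, 8) on ℓ with direction v = (5, 4, 3): w = T − (-9, -5, 8) = (18, -1, -17), and w × v = (65, -139, 77).
Distance = |w × v| / |v| = √29475 / √50 ≈ 24.28.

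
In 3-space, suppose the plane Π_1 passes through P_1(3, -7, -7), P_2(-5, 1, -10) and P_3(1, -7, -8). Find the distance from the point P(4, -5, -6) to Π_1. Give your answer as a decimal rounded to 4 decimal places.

P_1P_2 = (-8, 8, -3), P_1P_3 = (-2, 0, -1); a normal to Π_1 is P_1P_2 × P_1P_3 = (-8, -2, 16).
Using P_1: Π_1 has equation -8x - 2y + 16z = -122.
n·P − d = (-8)·(4) + (-2)·(-5) + (16)·(-6) − (-122) = 4; |n| = √324.
Distance = |4| / √324 = 4/√324 ≈ 0.2222.

0.2222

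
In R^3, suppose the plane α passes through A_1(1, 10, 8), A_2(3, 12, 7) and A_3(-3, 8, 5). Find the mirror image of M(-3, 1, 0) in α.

A_1A_2 = (2, 2, -1), A_1A_3 = (-4, -2, -3); a normal to α is A_1A_2 × A_1A_3 = (-8, 10, 4).
Using A_1: α has equation -8x + 10y + 4z = 124.
λ = (n·M − d)/|n|² = (34 − 124)/180 = -1/2.
Reflection = M − 2λn = (-3, 1, 0) − (-1)·(-8, 10, 4) = (-11, 11, 4).

(-11, 11, 4)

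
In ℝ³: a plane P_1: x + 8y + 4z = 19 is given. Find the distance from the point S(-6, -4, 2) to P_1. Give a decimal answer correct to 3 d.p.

5.444

n·S − d = (1)·(-6) + (8)·(-4) + (4)·(2) − 19 = -49; |n| = √81.
Distance = |-49| / √81 = 49/√81 ≈ 5.444.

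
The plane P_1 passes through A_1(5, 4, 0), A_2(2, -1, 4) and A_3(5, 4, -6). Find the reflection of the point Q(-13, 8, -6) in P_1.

A_1A_2 = (-3, -5, 4), A_1A_3 = (0, 0, -6); a normal to P_1 is A_1A_2 × A_1A_3 = (30, -18, 0).
Using A_1: P_1 has equation 30x - 18y = 78.
λ = (n·Q − d)/|n|² = (-534 − 78)/1224 = -1/2.
Reflection = Q − 2λn = (-13, 8, -6) − (-1)·(30, -18, 0) = (17, -10, -6).

(17, -10, -6)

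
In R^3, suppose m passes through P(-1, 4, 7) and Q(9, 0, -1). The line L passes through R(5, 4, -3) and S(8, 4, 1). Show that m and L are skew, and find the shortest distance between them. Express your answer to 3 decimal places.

A direction vector for m is Q − P = (10, -4, -8).
A direction vector for L is S − R = (3, 0, 4).
Common perpendicular direction n = (10, -4, -8) × (3, 0, 4) = (-16, -64, 12).
With w = (5, 4, -3) − (-1, 4, 7) = (6, 0, -10), w · n = -216.
Since n ≠ 0 the lines are not parallel, and w · n = -216 ≠ 0 so they do not intersect; hence they are skew.
Distance = |w · n| / |n| = |-216| / √4496 ≈ 3.221.

3.221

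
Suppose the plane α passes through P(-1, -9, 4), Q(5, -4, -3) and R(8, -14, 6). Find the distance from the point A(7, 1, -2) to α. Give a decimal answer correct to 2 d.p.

PQ = (6, 5, -7), PR = (9, -5, 2); a normal to α is PQ × PR = (-25, -75, -75).
Using P: α has equation -25x - 75y - 75z = 400.
n·A − d = (-25)·(7) + (-75)·(1) + (-75)·(-2) − 400 = -500; |n| = √11875.
Distance = |-500| / √11875 = 500/√11875 ≈ 4.59.

4.59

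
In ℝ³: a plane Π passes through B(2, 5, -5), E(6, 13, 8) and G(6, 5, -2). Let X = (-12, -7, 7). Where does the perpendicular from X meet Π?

BE = (4, 8, 13), BG = (4, 0, 3); a normal to Π is BE × BG = (24, 40, -32).
Using B: Π has equation 24x + 40y - 32z = 408.
Foot = X − λn with λ = (n·X − d)/|n|² = (-792 − 408)/3200 = -3/8.
Foot = (-12, -7, 7) − (-3/8)·(24, 40, -32) = (-3, 8, -5).

(-3, 8, -5)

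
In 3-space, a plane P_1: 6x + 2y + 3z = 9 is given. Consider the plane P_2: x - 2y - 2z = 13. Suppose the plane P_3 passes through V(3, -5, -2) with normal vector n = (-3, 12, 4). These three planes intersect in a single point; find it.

(3, -6, 1)

P_3: n·r = n·V gives -3x + 12y + 4z = -77.
Solving the 3×3 linear system 6x + 2y + 3z = 9, x - 2y - 2z = 13, -3x + 12y + 4z = -77 (e.g. by elimination or Cramer's rule, determinant = 118) gives (3, -6, 1).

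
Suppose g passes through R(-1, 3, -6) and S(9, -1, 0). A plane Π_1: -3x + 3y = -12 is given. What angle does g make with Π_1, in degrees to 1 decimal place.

53.4

A direction vector for g is S − R = (10, -4, 6).
sin θ = |n·v| / (|n||v|) = |-42| / (√18 · √152) = 0.80296.
θ ≈ 53.4°.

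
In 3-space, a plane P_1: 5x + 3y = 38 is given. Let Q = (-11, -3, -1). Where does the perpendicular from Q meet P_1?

(4, 6, -1)

Foot = Q − λn with λ = (n·Q − d)/|n|² = (-64 − 38)/34 = -3.
Foot = (-11, -3, -1) − (-3)·(5, 3, 0) = (4, 6, -1).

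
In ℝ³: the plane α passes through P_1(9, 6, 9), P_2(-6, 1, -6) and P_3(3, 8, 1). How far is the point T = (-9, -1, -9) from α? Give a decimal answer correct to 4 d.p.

P_1P_2 = (-15, -5, -15), P_1P_3 = (-6, 2, -8); a normal to α is P_1P_2 × P_1P_3 = (70, -30, -60).
Using P_1: α has equation 70x - 30y - 60z = -90.
n·T − d = (70)·(-9) + (-30)·(-1) + (-60)·(-9) − (-90) = 30; |n| = √9400.
Distance = |30| / √9400 = 30/√9400 ≈ 0.3094.

0.3094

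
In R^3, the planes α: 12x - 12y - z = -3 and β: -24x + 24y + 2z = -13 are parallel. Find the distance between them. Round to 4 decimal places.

Rescale β by 1/(-2): 12x - 12y - z = 13/2. Then distance = |-3 − (13/2)| / √289 ≈ 0.5588.

0.5588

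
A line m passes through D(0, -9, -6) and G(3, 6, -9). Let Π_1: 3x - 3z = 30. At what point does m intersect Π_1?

A direction vector for m is G − D = (3, 15, -3).
Substitute r = (0, -9, -6) + t(3, 15, -3) into the plane: 18 + 18t = 30, so t = 2/3.
Intersection: (0, -9, -6) + (2/3)·(3, 15, -3) = (2, 1, -8).

(2, 1, -8)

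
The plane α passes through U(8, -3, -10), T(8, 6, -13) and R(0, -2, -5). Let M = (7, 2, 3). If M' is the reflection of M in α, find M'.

(-5, -4, -15)

UT = (0, 9, -3), UR = (-8, 1, 5); a normal to α is UT × UR = (48, 24, 72).
Using U: α has equation 48x + 24y + 72z = -408.
λ = (n·M − d)/|n|² = (600 − (-408))/8064 = 1/8.
Reflection = M − 2λn = (7, 2, 3) − (1/4)·(48, 24, 72) = (-5, -4, -15).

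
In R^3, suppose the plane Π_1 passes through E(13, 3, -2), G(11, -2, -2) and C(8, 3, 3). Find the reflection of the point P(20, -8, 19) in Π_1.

(-10, 4, -11)

EG = (-2, -5, 0), EC = (-5, 0, 5); a normal to Π_1 is EG × EC = (-25, 10, -25).
Using E: Π_1 has equation -25x + 10y - 25z = -245.
λ = (n·P − d)/|n|² = (-1055 − (-245))/1350 = -3/5.
Reflection = P − 2λn = (20, -8, 19) − (-6/5)·(-25, 10, -25) = (-10, 4, -11).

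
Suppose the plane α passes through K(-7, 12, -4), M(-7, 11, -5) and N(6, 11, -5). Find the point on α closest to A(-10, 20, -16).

KM = (0, -1, -1), KN = (13, -1, -1); a normal to α is KM × KN = (0, -13, 13).
Using K: α has equation -13y + 13z = -208.
Foot = A − λn with λ = (n·A − d)/|n|² = (-468 − (-208))/338 = -10/13.
Foot = (-10, 20, -16) − (-10/13)·(0, -13, 13) = (-10, 10, -6).

(-10, 10, -6)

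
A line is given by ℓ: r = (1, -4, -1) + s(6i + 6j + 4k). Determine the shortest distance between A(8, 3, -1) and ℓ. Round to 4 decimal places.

Taking (1, -4, -1) on ℓ with direction v = (6, 6, 4): w = A − (1, -4, -1) = (7, 7, 0), and w × v = (28, -28, 0).
Distance = |w × v| / |v| = √1568 / √88 ≈ 4.2212.

4.2212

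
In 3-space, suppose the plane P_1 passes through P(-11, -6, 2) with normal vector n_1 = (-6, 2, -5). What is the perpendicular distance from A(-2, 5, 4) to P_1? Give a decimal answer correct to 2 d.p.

5.21

P_1: n_1·r = n_1·P gives -6x + 2y - 5z = 44.
n·A − d = (-6)·(-2) + (2)·(5) + (-5)·(4) − 44 = -42; |n| = √65.
Distance = |-42| / √65 = 42/√65 ≈ 5.21.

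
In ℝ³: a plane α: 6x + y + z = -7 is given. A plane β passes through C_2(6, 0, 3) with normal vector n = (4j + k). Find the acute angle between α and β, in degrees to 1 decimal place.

78.7

β: n·r = n·C_2 gives 4y + z = 3.
cos θ = |n₁·n₂| / (|n₁||n₂|) = |5| / (√38 · √17).
θ = arccos(0.19672) ≈ 78.7°.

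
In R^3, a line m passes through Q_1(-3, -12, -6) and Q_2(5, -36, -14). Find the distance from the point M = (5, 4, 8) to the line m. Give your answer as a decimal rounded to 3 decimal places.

15.840

A direction vector for m is Q_2 − Q_1 = (8, -24, -8).
Taking (-3, -12, -6) on m with direction v = (8, -24, -8): w = M − (-3, -12, -6) = (8, 16, 14), and w × v = (208, 176, -320).
Distance = |w × v| / |v| = √176640 / √704 ≈ 15.840.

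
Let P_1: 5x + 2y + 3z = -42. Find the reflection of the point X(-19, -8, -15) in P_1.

λ = (n·X − d)/|n|² = (-156 − (-42))/38 = -3.
Reflection = X − 2λn = (-19, -8, -15) − (-6)·(5, 2, 3) = (11, 4, 3).

(11, 4, 3)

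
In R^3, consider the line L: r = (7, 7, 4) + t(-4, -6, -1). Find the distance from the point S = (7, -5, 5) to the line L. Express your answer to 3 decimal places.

7.063

Taking (7, 7, 4) on L with direction v = (-4, -6, -1): w = S − (7, 7, 4) = (0, -12, 1), and w × v = (18, -4, -48).
Distance = |w × v| / |v| = √2644 / √53 ≈ 7.063.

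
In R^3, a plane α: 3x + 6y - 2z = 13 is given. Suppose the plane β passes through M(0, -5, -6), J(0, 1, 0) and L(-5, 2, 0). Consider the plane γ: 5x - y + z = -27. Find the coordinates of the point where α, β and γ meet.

(-5, 6, 4)

MJ = (0, 6, 6), ML = (-5, 7, 6); a normal to β is MJ × ML = (-6, -30, 30).
Using M: β has equation -6x - 30y + 30z = -30.
Solving the 3×3 linear system 3x + 6y - 2z = 13, -6x - 30y + 30z = -30, 5x - y + z = -27 (e.g. by elimination or Cramer's rule, determinant = 624) gives (-5, 6, 4).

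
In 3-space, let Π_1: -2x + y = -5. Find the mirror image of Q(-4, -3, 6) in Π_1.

(4, -7, 6)

λ = (n·Q − d)/|n|² = (5 − (-5))/5 = 2.
Reflection = Q − 2λn = (-4, -3, 6) − 4·(-2, 1, 0) = (4, -7, 6).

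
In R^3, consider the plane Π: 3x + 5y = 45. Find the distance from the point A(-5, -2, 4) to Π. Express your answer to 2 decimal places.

n·A − d = (3)·(-5) + (5)·(-2) + (0)·(4) − 45 = -70; |n| = √34.
Distance = |-70| / √34 = 70/√34 ≈ 12.00.

12.00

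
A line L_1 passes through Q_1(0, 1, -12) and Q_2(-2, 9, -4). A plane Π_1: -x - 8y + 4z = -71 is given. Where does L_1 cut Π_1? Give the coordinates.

(-1, 5, -8)

A direction vector for L_1 is Q_2 − Q_1 = (-2, 8, 8).
Substitute r = (0, 1, -12) + t(-2, 8, 8) into the plane: -56 + (-30)t = -71, so t = 1/2.
Intersection: (0, 1, -12) + (1/2)·(-2, 8, 8) = (-1, 5, -8).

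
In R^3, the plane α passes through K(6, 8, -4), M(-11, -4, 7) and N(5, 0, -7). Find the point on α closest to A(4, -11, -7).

(2, -10, -9)

KM = (-17, -12, 11), KN = (-1, -8, -3); a normal to α is KM × KN = (124, -62, 124).
Using K: α has equation 124x - 62y + 124z = -248.
Foot = A − λn with λ = (n·A − d)/|n|² = (310 − (-248))/34596 = 1/62.
Foot = (4, -11, -7) − (1/62)·(124, -62, 124) = (2, -10, -9).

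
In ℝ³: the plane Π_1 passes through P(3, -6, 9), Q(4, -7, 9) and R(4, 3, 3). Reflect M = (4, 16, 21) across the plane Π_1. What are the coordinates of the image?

PQ = (1, -1, 0), PR = (1, 9, -6); a normal to Π_1 is PQ × PR = (6, 6, 10).
Using P: Π_1 has equation 6x + 6y + 10z = 72.
λ = (n·M − d)/|n|² = (330 − 72)/172 = 3/2.
Reflection = M − 2λn = (4, 16, 21) − 3·(6, 6, 10) = (-14, -2, -9).

(-14, -2, -9)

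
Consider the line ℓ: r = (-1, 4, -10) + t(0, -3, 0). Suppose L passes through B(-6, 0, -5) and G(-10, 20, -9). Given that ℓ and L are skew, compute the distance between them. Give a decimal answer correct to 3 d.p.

7.071

A direction vector for L is G − B = (-4, 20, -4).
Common perpendicular direction n = (0, -3, 0) × (-4, 20, -4) = (12, 0, -12).
With w = (-6, 0, -5) − (-1, 4, -10) = (-5, -4, 5), w · n = -120.
Distance = |w · n| / |n| = |-120| / √288 ≈ 7.071.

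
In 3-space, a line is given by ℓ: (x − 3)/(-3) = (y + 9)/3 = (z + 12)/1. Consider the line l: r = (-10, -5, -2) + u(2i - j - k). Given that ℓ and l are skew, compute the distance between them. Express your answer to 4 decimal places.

2.1381

ℓ has direction (-3, 3, 1) through (3, -9, -12).
Common perpendicular direction n = (-3, 3, 1) × (2, -1, -1) = (-2, -1, -3).
With w = (-10, -5, -2) − (3, -9, -12) = (-13, 4, 10), w · n = -8.
Distance = |w · n| / |n| = |-8| / √14 ≈ 2.1381.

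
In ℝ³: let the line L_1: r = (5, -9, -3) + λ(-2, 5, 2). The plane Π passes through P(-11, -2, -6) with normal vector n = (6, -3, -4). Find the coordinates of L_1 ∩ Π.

(-1, 6, 3)

Π: n·r = n·P gives 6x - 3y - 4z = -36.
Substitute r = (5, -9, -3) + t(-2, 5, 2) into the plane: 69 + (-35)t = -36, so t = 3.
Intersection: (5, -9, -3) + 3·(-2, 5, 2) = (-1, 6, 3).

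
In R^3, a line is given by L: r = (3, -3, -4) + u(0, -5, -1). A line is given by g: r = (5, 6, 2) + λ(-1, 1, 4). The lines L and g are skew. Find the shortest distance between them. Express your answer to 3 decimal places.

2.999

Common perpendicular direction n = (0, -5, -1) × (-1, 1, 4) = (-19, 1, -5).
With w = (5, 6, 2) − (3, -3, -4) = (2, 9, 6), w · n = -59.
Distance = |w · n| / |n| = |-59| / √387 ≈ 2.999.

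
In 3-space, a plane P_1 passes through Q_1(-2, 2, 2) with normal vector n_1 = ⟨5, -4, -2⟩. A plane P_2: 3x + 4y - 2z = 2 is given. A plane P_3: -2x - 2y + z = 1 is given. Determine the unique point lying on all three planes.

(-4, 2, -3)

P_1: n_1·r = n_1·Q_1 gives 5x - 4y - 2z = -22.
Solving the 3×3 linear system 5x - 4y - 2z = -22, 3x + 4y - 2z = 2, -2x - 2y + z = 1 (e.g. by elimination or Cramer's rule, determinant = -8) gives (-4, 2, -3).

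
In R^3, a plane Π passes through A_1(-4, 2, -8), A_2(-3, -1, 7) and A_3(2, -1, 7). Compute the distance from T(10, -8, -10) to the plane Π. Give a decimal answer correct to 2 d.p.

10.20

A_1A_2 = (1, -3, 15), A_1A_3 = (6, -3, 15); a normal to Π is A_1A_2 × A_1A_3 = (0, 75, 15).
Using A_1: Π has equation 75y + 15z = 30.
n·T − d = (0)·(10) + (75)·(-8) + (15)·(-10) − 30 = -780; |n| = √5850.
Distance = |-780| / √5850 = 780/√5850 ≈ 10.20.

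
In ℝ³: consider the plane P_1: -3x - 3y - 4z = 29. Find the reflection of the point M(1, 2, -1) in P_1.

(-5, -4, -9)

λ = (n·M − d)/|n|² = (-5 − 29)/34 = -1.
Reflection = M − 2λn = (1, 2, -1) − (-2)·(-3, -3, -4) = (-5, -4, -9).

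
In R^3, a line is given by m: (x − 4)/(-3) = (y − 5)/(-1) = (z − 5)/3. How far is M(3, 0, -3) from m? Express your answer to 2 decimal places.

m has direction (-3, -1, 3) through (4, 5, 5).
Taking (4, 5, 5) on m with direction v = (-3, -1, 3): w = M − (4, 5, 5) = (-1, -5, -8), and w × v = (-23, 27, -14).
Distance = |w × v| / |v| = √1454 / √19 ≈ 8.75.

8.75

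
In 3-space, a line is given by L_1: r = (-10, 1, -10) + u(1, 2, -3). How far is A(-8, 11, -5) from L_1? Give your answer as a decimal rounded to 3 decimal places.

Taking (-10, 1, -10) on L_1 with direction v = (1, 2, -3): w = A − (-10, 1, -10) = (2, 10, 5), and w × v = (-40, 11, -6).
Distance = |w × v| / |v| = √1757 / √14 ≈ 11.203.

11.203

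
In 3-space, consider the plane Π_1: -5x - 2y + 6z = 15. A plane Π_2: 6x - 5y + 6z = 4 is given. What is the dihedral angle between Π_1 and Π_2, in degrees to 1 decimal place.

78.4

cos θ = |n₁·n₂| / (|n₁||n₂|) = |16| / (√65 · √97).
θ = arccos(0.20150) ≈ 78.4°.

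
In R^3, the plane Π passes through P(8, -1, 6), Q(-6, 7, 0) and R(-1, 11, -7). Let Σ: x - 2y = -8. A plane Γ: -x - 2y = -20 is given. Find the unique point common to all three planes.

(6, 7, -4)

PQ = (-14, 8, -6), PR = (-9, 12, -13); a normal to Π is PQ × PR = (-32, -128, -96).
Using P: Π has equation -32x - 128y - 96z = -704.
Solving the 3×3 linear system -32x - 128y - 96z = -704, x - 2y = -8, -x - 2y = -20 (e.g. by elimination or Cramer's rule, determinant = 384) gives (6, 7, -4).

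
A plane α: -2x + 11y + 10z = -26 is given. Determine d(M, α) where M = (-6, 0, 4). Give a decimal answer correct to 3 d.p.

5.200

n·M − d = (-2)·(-6) + (11)·(0) + (10)·(4) − (-26) = 78; |n| = √225.
Distance = |78| / √225 = 78/√225 ≈ 5.200.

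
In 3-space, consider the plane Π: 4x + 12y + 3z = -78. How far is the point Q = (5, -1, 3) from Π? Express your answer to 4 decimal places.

n·Q − d = (4)·(5) + (12)·(-1) + (3)·(3) − (-78) = 95; |n| = √169.
Distance = |95| / √169 = 95/√169 ≈ 7.3077.

7.3077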